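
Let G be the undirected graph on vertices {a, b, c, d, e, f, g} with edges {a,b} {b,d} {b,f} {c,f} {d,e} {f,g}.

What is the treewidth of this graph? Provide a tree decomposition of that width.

Treewidth 1.
One such decomposition:
Bags: B1 = {b, f}  B2 = {b, d}  B3 = {f, g}  B4 = {d, e}  B5 = {c, f}  B6 = {a, b}
Tree: B1–B2, B1–B3, B2–B4, B1–B5, B1–B6

The largest bag has 2 vertices, giving width 1; this decomposition certifies tw(G) ≤ 1. Since G has at least one edge (e.g. b–f), it is not an edgeless graph, so tw(G) ≥ 1. Combining the bounds, tw(G) = 1.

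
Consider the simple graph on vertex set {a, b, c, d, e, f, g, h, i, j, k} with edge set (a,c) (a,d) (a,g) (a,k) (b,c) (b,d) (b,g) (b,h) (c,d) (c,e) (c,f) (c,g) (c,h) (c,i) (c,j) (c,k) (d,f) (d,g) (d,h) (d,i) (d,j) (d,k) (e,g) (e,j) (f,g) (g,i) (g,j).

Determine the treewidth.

A width-3 tree decomposition is:
Bags: B1 = {b, c, d, g}  B2 = {a, c, d, g}  B3 = {c, d, g, i}  B4 = {c, d, f, g}  B5 = {b, c, d, h}  B6 = {c, d, g, j}  B7 = {a, c, d, k}  B8 = {c, e, g, j}
Tree: B1–B2, B2–B3, B3–B4, B1–B5, B2–B6, B2–B7, B6–B8
Each bag holds 4 vertices, so the decomposition has width 3, which upper-bounds the treewidth. For the lower bound, the 4 vertices {c, d, f, g} are pairwise adjacent, and any tree decomposition puts a clique entirely inside one bag — forcing width ≥ 3. Combining the bounds, tw(G) = 3.

3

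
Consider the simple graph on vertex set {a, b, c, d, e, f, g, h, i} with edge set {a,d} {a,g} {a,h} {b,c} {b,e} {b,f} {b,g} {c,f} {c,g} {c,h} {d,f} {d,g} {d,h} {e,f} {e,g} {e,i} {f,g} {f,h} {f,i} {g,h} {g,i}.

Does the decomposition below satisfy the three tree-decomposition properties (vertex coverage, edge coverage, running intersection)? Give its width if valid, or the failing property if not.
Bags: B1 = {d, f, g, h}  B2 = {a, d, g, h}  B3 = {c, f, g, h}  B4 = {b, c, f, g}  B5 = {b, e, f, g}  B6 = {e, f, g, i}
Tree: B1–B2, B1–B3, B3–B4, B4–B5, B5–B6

Checking the three conditions: (i) the bags cover all of {a, b, c, d, e, f, g, h, i}; (ii) for each edge, some bag contains both endpoints; (iii) the bags containing any fixed vertex form a subtree. All hold, so the decomposition is valid with width 4 − 1 = 3.

Yes; width 3.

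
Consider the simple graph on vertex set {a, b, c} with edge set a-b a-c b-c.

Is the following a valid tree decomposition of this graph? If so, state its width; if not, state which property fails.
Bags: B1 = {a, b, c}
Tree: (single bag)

Yes; width 2.

Vertex coverage: the bags together contain {a, b, c}, the full vertex set. Edge coverage: each edge of G has both endpoints in at least one bag. Running intersection: for every vertex, the bags containing it form a connected subtree. All three properties hold, so this is a valid tree decomposition of width max|bag| − 1 = 2, and hence tw(G) ≤ 2.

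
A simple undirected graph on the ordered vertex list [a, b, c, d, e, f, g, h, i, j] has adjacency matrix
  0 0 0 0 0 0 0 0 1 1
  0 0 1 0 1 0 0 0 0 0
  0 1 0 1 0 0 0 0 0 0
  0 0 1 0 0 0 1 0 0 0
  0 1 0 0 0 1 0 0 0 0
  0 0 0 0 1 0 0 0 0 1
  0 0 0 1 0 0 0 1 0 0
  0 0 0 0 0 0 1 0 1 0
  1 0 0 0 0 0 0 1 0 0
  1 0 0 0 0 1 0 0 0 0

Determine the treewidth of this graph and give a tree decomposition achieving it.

Treewidth 2.
One optimal decomposition is:
Bags: B1 = {b, c, d}  B2 = {b, d, g}  B3 = {b, g, h}  B4 = {b, h, i}  B5 = {a, b, i}  B6 = {a, b, j}  B7 = {b, f, j}  B8 = {b, e, f}
Tree: B1–B2, B2–B3, B3–B4, B4–B5, B5–B6, B6–B7, B7–B8

Each bag holds 3 vertices, so the decomposition has width 2, which upper-bounds the treewidth. The edges b–c–d–g–h–i–a–j–f–e–b form a cycle, so G is not a tree and its treewidth is at least 2. Combining the bounds, tw(G) = 2.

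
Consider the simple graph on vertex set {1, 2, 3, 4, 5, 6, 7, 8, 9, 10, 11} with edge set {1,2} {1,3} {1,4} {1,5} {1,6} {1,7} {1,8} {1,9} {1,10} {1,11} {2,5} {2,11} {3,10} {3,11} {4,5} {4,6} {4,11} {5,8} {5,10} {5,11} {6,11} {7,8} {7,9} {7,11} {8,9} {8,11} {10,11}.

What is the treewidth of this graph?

A width-3 tree decomposition is:
Bags: B1 = {1, 4, 5, 11}  B2 = {1, 5, 8, 11}  B3 = {1, 5, 10, 11}  B4 = {1, 7, 8, 11}  B5 = {1, 3, 10, 11}  B6 = {1, 2, 5, 11}  B7 = {1, 4, 6, 11}  B8 = {1, 7, 8, 9}
Tree: B1–B2, B2–B3, B2–B4, B3–B5, B1–B6, B1–B7, B4–B8
Each bag holds 4 vertices, so the decomposition has width 3, which upper-bounds the treewidth. Conversely, {1, 7, 8, 9} is a clique of size 4, and the vertices of any clique must share a bag in every tree decomposition; so some bag has ≥ 4 vertices and tw(G) ≥ 3. Combining the bounds, tw(G) = 3.

3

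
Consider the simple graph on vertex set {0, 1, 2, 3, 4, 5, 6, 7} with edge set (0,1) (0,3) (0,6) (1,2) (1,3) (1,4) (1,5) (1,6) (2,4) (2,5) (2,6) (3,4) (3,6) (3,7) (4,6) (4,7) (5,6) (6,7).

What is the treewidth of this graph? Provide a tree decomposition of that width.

Treewidth 3.
Bags: B1 = {1, 3, 4, 6}  B2 = {3, 4, 6, 7}  B3 = {1, 2, 4, 6}  B4 = {0, 1, 3, 6}  B5 = {1, 2, 5, 6}
Tree: B1–B2, B1–B3, B1–B4, B3–B5

Each bag holds 4 vertices, so the decomposition has width 3, which upper-bounds the treewidth. Conversely, {0, 1, 3, 6} is a clique of size 4, and the vertices of any clique must share a bag in every tree decomposition; so some bag has ≥ 4 vertices and tw(G) ≥ 3. Combining the bounds, tw(G) = 3.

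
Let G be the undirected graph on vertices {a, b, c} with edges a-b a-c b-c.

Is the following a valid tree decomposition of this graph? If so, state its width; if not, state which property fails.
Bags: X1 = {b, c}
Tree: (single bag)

A tree decomposition must satisfy three properties: every vertex lies in some bag; for every edge, both endpoints lie together in some bag; and for every vertex, the bags containing it form a connected subtree. Here vertex a appears in no bag, so the decomposition is invalid.

No — vertex a appears in no bag.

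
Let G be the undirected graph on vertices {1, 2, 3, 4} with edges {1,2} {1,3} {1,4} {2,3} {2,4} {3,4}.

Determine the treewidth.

A width-3 tree decomposition is:
Bags: B1 = {1, 2, 3, 4}
Tree: (single bag)
With just one bag of size 4, the width is 4 − 1 = 3, so tw(G) ≤ 3. For the lower bound, the 4 vertices {1, 2, 3, 4} are pairwise adjacent, and any tree decomposition puts a clique entirely inside one bag — forcing width ≥ 3. Combining the bounds, tw(G) = 3.

3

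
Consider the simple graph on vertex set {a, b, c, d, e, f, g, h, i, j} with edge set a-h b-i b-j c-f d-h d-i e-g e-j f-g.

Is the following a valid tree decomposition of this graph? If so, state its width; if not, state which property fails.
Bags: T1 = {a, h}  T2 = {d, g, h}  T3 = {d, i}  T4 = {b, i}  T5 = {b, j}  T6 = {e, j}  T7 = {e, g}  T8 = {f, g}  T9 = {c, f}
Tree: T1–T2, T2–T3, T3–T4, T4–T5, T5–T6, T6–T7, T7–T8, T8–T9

No — bags containing vertex g are not connected in the tree.

A tree decomposition must satisfy three properties: every vertex lies in some bag; for every edge, both endpoints lie together in some bag; and for every vertex, the bags containing it form a connected subtree. Here bags containing vertex g are not connected in the tree, so the decomposition is invalid.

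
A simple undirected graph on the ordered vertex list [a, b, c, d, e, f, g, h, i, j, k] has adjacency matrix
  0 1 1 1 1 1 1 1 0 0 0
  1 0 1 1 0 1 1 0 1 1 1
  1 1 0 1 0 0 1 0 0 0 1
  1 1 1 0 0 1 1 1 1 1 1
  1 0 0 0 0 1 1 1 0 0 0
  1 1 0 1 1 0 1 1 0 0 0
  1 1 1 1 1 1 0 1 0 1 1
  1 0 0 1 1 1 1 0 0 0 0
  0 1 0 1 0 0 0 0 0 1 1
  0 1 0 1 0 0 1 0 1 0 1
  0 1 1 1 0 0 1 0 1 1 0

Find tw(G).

A width-4 tree decomposition is:
Bags: B1 = {a, d, f, g, h}  B2 = {a, b, d, f, g}  B3 = {a, b, c, d, g}  B4 = {b, c, d, g, k}  B5 = {b, d, g, j, k}  B6 = {b, d, i, j, k}  B7 = {a, e, f, g, h}
Tree: B1–B2, B2–B3, B3–B4, B4–B5, B5–B6, B1–B7
The largest bag has 5 vertices, giving width 4; this decomposition certifies tw(G) ≤ 4. On the other hand G contains the 5-clique {a, d, f, g, h}. A clique must lie in a single bag of any decomposition, so no decomposition can have width below 4. Combining the bounds, tw(G) = 4.

4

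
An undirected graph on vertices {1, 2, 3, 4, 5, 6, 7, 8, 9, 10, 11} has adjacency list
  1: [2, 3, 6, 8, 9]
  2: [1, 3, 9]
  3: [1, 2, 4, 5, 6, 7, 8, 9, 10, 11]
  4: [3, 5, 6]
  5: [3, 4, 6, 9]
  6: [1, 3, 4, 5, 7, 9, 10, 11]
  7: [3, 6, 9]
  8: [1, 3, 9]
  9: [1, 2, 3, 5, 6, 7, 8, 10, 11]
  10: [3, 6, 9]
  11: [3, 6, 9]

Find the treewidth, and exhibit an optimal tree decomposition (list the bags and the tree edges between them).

Every bag has size at most 4, so the width is 4 − 1 = 3 and tw(G) ≤ 3. For the lower bound, the 4 vertices {1, 3, 8, 9} are pairwise adjacent, and any tree decomposition puts a clique entirely inside one bag — forcing width ≥ 3. The upper and lower bounds meet at 3, so that is the treewidth.

Treewidth 3.
One such decomposition:
Bags: B1 = {3, 5, 6, 9}  B2 = {1, 3, 6, 9}  B3 = {1, 2, 3, 9}  B4 = {3, 6, 9, 11}  B5 = {3, 6, 7, 9}  B6 = {3, 6, 9, 10}  B7 = {3, 4, 5, 6}  B8 = {1, 3, 8, 9}
Tree: B1–B2, B2–B3, B1–B4, B2–B5, B2–B6, B1–B7, B3–B8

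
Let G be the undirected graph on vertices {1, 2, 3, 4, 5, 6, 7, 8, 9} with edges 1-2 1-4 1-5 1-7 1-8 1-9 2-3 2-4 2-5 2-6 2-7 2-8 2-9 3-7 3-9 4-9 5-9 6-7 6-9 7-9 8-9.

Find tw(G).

3

A width-3 tree decomposition is:
Bags: B1 = {1, 2, 8, 9}  B2 = {1, 2, 7, 9}  B3 = {1, 2, 5, 9}  B4 = {1, 2, 4, 9}  B5 = {2, 6, 7, 9}  B6 = {2, 3, 7, 9}
Tree: B1–B2, B1–B3, B2–B4, B2–B5, B5–B6
The largest bag has 4 vertices, giving width 3; this decomposition certifies tw(G) ≤ 3. On the other hand G contains the 4-clique {1, 2, 8, 9}. A clique must lie in a single bag of any decomposition, so no decomposition can have width below 3. Therefore the treewidth is 3.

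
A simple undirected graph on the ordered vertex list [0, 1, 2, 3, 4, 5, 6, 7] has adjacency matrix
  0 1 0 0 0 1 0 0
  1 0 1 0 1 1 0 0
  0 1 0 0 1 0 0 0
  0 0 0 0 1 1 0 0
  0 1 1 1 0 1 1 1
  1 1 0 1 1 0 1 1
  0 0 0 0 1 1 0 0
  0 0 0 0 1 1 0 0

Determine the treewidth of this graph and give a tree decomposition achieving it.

Every bag has size at most 3, so the width is 3 − 1 = 2 and tw(G) ≤ 2. Conversely, {0, 1, 5} is a clique of size 3, and the vertices of any clique must share a bag in every tree decomposition; so some bag has ≥ 3 vertices and tw(G) ≥ 2. Hence tw(G) = 2 exactly.

Treewidth 2.
Bags: B1 = {1, 4, 5}  B2 = {4, 5, 7}  B3 = {3, 4, 5}  B4 = {0, 1, 5}  B5 = {1, 2, 4}  B6 = {4, 5, 6}
Tree: B1–B2, B2–B3, B1–B4, B1–B5, B2–B6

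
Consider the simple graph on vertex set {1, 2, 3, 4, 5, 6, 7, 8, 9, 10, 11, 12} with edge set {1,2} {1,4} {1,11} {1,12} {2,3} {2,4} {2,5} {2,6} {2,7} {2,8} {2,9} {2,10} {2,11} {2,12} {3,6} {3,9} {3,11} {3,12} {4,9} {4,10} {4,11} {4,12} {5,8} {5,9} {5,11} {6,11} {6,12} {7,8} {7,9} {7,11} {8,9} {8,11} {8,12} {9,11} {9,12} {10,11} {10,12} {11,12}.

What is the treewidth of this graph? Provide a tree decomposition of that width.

Each bag holds 5 vertices, so the decomposition has width 4, which upper-bounds the treewidth. For the lower bound, the 5 vertices {2, 8, 9, 11, 12} are pairwise adjacent, and any tree decomposition puts a clique entirely inside one bag — forcing width ≥ 4. The upper and lower bounds meet at 4, so that is the treewidth.

Treewidth 4.
Bags: B1 = {2, 4, 9, 11, 12}  B2 = {2, 3, 9, 11, 12}  B3 = {2, 8, 9, 11, 12}  B4 = {2, 3, 6, 11, 12}  B5 = {2, 4, 10, 11, 12}  B6 = {1, 2, 4, 11, 12}  B7 = {2, 5, 8, 9, 11}  B8 = {2, 7, 8, 9, 11}
Tree: B1–B2, B1–B3, B2–B4, B1–B5, B1–B6, B3–B7, B7–B8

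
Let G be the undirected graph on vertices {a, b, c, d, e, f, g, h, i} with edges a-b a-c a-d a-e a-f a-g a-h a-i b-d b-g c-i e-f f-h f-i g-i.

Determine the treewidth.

A width-2 tree decomposition is:
Bags: B1 = {a, f, i}  B2 = {a, g, i}  B3 = {a, b, g}  B4 = {a, e, f}  B5 = {a, c, i}  B6 = {a, b, d}  B7 = {a, f, h}
Tree: B1–B2, B2–B3, B1–B4, B1–B5, B3–B6, B4–B7
The largest bag has 3 vertices, giving width 2; this decomposition certifies tw(G) ≤ 2. Conversely, {a, b, d} is a clique of size 3, and the vertices of any clique must share a bag in every tree decomposition; so some bag has ≥ 3 vertices and tw(G) ≥ 2. Therefore the treewidth is 2.

2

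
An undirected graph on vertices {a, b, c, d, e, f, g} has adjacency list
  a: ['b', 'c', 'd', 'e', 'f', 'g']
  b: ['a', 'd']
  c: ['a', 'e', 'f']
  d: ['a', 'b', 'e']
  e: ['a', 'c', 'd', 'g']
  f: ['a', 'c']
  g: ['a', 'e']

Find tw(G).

A width-2 tree decomposition is:
Bags: B1 = {a, d, e}  B2 = {a, c, e}  B3 = {a, b, d}  B4 = {a, c, f}  B5 = {a, e, g}
Tree: B1–B2, B1–B3, B2–B4, B2–B5
Every bag has size at most 3, so the width is 3 − 1 = 2 and tw(G) ≤ 2. On the other hand G contains the 3-clique {a, d, e}. A clique must lie in a single bag of any decomposition, so no decomposition can have width below 2. Combining the bounds, tw(G) = 2.

2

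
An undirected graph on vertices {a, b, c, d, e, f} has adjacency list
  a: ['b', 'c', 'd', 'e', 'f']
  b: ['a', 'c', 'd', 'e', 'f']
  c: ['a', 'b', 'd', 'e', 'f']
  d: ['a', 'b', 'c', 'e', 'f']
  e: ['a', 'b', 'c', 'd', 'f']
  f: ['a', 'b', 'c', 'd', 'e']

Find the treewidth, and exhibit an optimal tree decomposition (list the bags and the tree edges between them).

A single bag containing all 6 vertices is trivially a valid decomposition of width 5. Conversely, {a, b, c, d, e, f} is a clique of size 6, and the vertices of any clique must share a bag in every tree decomposition; so some bag has ≥ 6 vertices and tw(G) ≥ 5. Hence tw(G) = 5 exactly.

Treewidth 5.
One such decomposition:
Bags: B1 = {a, b, c, d, e, f}
Tree: (single bag)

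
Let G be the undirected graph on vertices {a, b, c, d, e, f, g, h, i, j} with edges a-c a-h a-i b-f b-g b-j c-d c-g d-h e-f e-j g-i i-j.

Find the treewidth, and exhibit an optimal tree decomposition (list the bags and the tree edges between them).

Treewidth 2.
One optimal decomposition is:
Bags: B1 = {b, e, f}  B2 = {b, e, j}  B3 = {b, g, j}  B4 = {g, i, j}  B5 = {c, g, i}  B6 = {a, c, i}  B7 = {a, c, d}  B8 = {a, d, h}
Tree: B1–B2, B2–B3, B3–B4, B4–B5, B5–B6, B6–B7, B7–B8

The largest bag has 3 vertices, giving width 2; this decomposition certifies tw(G) ≤ 2. Since f–e–j–b–f is a cycle in G, G is not acyclic. Forests are exactly the graphs of treewidth ≤ 1, so tw(G) ≥ 2. Therefore the treewidth is 2.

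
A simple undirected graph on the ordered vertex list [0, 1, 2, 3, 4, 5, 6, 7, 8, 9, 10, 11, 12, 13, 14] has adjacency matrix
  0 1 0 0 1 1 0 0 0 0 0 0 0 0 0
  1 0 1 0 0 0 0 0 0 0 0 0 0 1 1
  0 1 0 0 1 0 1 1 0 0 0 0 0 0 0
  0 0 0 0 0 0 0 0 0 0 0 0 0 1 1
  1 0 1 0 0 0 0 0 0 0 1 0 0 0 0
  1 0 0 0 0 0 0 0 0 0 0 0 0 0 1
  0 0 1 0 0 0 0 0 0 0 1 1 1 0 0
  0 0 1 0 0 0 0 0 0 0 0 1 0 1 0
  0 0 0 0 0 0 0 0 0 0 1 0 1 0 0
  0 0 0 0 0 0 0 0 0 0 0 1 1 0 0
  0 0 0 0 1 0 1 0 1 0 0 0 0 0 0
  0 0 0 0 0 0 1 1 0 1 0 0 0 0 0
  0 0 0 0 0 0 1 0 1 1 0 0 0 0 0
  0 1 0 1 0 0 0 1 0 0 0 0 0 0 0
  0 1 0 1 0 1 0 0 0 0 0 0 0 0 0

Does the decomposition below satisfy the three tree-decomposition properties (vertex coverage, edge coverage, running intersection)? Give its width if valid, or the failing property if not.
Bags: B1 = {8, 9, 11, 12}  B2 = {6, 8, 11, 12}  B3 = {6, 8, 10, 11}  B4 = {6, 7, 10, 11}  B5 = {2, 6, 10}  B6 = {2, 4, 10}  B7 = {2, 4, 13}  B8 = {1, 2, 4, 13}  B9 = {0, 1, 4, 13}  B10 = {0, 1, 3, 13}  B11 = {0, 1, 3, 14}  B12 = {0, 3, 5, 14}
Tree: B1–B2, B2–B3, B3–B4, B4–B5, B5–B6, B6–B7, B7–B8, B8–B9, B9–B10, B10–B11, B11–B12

No — edge (7,2) lies in no bag.

A tree decomposition must satisfy three properties: every vertex lies in some bag; for every edge, both endpoints lie together in some bag; and for every vertex, the bags containing it form a connected subtree. Here edge (7,2) lies in no bag, so the decomposition is invalid.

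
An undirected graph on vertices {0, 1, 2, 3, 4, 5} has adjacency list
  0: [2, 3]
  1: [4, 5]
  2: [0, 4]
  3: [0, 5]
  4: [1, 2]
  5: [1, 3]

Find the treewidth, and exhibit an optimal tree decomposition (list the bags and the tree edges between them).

Treewidth 2.
One such decomposition:
Bags: B1 = {0, 3, 5}  B2 = {0, 2, 5}  B3 = {2, 4, 5}  B4 = {1, 4, 5}
Tree: B1–B2, B2–B3, B3–B4

The largest bag has 3 vertices, giving width 2; this decomposition certifies tw(G) ≤ 2. The edges 5–3–0–2–4–1–5 form a cycle, so G is not a tree and its treewidth is at least 2. Therefore the treewidth is 2.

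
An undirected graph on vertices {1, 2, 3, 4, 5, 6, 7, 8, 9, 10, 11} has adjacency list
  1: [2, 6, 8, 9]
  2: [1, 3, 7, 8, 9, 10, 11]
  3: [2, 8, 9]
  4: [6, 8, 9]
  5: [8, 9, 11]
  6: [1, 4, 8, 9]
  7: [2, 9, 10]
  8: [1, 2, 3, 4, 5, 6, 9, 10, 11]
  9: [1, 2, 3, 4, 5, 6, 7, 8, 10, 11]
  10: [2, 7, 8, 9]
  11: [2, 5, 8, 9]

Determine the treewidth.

3

A width-3 tree decomposition is:
Bags: B1 = {1, 2, 8, 9}  B2 = {2, 8, 9, 11}  B3 = {1, 6, 8, 9}  B4 = {2, 3, 8, 9}  B5 = {2, 8, 9, 10}  B6 = {4, 6, 8, 9}  B7 = {2, 7, 9, 10}  B8 = {5, 8, 9, 11}
Tree: B1–B2, B1–B3, B2–B4, B1–B5, B3–B6, B5–B7, B2–B8
Every bag has size at most 4, so the width is 4 − 1 = 3 and tw(G) ≤ 3. For the lower bound, the 4 vertices {2, 3, 8, 9} are pairwise adjacent, and any tree decomposition puts a clique entirely inside one bag — forcing width ≥ 3. Therefore the treewidth is 3.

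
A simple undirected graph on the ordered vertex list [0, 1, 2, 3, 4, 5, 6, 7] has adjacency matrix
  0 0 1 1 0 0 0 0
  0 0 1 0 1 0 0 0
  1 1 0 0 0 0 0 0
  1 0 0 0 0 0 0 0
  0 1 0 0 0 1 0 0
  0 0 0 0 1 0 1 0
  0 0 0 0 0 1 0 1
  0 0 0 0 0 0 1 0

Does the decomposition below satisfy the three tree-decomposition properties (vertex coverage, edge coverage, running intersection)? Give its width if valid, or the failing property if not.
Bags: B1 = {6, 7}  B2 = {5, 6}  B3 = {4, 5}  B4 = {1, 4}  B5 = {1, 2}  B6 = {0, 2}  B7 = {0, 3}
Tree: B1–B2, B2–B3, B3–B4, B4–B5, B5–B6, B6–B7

Vertex coverage: the bags together contain {0, 1, 2, 3, 4, 5, 6, 7}, the full vertex set. Edge coverage: each edge of G has both endpoints in at least one bag. Running intersection: for every vertex, the bags containing it form a connected subtree. All three properties hold, so this is a valid tree decomposition of width max|bag| − 1 = 1, and hence tw(G) ≤ 1.

Yes; width 1.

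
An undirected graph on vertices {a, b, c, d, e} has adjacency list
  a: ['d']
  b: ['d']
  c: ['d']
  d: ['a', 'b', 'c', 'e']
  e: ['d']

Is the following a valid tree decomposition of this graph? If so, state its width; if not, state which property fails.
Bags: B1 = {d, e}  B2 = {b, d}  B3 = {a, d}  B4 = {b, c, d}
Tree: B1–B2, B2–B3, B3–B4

No — bags containing vertex b are not connected in the tree.

A tree decomposition must satisfy three properties: every vertex lies in some bag; for every edge, both endpoints lie together in some bag; and for every vertex, the bags containing it form a connected subtree. Here bags containing vertex b are not connected in the tree, so the decomposition is invalid.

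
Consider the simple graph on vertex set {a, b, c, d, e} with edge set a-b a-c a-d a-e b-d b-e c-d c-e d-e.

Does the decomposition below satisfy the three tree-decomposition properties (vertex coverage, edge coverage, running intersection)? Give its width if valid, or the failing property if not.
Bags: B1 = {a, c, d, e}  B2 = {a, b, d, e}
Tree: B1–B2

Checking the three conditions: (i) the bags cover all of {a, b, c, d, e}; (ii) for each edge, some bag contains both endpoints; (iii) the bags containing any fixed vertex form a subtree. All hold, so the decomposition is valid with width 4 − 1 = 3.

Yes; width 3.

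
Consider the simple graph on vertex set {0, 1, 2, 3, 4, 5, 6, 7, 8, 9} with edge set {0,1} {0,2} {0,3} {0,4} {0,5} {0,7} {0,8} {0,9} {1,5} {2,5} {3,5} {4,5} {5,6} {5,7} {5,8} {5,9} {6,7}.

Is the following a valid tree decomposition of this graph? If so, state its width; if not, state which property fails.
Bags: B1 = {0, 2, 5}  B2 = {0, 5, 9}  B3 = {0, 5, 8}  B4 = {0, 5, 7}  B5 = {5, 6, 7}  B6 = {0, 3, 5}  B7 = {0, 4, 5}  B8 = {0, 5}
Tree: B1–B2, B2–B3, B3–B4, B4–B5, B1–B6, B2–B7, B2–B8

A tree decomposition must satisfy three properties: every vertex lies in some bag; for every edge, both endpoints lie together in some bag; and for every vertex, the bags containing it form a connected subtree. Here vertex 1 appears in no bag, so the decomposition is invalid.

No — vertex 1 appears in no bag.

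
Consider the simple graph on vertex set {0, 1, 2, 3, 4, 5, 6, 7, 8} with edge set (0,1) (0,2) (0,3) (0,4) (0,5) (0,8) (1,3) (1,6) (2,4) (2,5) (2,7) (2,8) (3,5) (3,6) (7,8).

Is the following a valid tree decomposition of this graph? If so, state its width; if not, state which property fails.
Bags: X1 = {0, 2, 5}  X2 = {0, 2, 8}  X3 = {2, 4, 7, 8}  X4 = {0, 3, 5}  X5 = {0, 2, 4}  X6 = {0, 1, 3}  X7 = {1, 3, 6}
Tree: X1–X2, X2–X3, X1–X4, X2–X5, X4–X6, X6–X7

A tree decomposition must satisfy three properties: every vertex lies in some bag; for every edge, both endpoints lie together in some bag; and for every vertex, the bags containing it form a connected subtree. Here bags containing vertex 4 are not connected in the tree, so the decomposition is invalid.

No — bags containing vertex 4 are not connected in the tree.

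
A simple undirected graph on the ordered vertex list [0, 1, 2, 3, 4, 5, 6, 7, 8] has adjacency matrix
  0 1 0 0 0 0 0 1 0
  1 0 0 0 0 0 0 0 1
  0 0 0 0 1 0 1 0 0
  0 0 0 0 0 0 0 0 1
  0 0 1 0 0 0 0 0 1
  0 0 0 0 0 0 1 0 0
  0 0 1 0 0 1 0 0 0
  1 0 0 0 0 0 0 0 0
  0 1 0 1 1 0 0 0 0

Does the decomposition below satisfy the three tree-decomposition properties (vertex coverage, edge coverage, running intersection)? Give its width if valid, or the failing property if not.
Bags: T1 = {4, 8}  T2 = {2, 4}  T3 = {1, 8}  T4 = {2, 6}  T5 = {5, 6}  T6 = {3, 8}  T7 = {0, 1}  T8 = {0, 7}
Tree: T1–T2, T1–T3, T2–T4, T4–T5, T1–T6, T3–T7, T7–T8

Yes; width 1.

Checking the three conditions: (i) the bags cover all of {0, 1, 2, 3, 4, 5, 6, 7, 8}; (ii) for each edge, some bag contains both endpoints; (iii) the bags containing any fixed vertex form a subtree. All hold, so the decomposition is valid with width 2 − 1 = 1.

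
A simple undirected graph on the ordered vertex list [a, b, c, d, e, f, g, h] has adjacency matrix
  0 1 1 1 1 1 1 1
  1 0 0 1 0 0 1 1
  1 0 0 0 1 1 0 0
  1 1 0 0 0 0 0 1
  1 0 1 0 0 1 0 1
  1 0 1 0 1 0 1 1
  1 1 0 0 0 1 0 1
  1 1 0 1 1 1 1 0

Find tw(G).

3

A width-3 tree decomposition is:
Bags: B1 = {a, e, f, h}  B2 = {a, c, e, f}  B3 = {a, f, g, h}  B4 = {a, b, g, h}  B5 = {a, b, d, h}
Tree: B1–B2, B1–B3, B3–B4, B4–B5
The largest bag has 4 vertices, giving width 3; this decomposition certifies tw(G) ≤ 3. On the other hand G contains the 4-clique {a, b, d, h}. A clique must lie in a single bag of any decomposition, so no decomposition can have width below 3. Therefore the treewidth is 3.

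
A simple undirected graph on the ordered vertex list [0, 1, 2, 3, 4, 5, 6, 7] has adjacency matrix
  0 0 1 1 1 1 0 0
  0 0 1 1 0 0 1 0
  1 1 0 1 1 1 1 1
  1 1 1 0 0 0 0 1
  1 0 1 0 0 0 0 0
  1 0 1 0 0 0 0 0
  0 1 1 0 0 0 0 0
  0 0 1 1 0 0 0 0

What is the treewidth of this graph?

2

A width-2 tree decomposition is:
Bags: B1 = {0, 2, 3}  B2 = {1, 2, 3}  B3 = {1, 2, 6}  B4 = {0, 2, 4}  B5 = {2, 3, 7}  B6 = {0, 2, 5}
Tree: B1–B2, B2–B3, B1–B4, B1–B5, B1–B6
The largest bag has 3 vertices, giving width 2; this decomposition certifies tw(G) ≤ 2. On the other hand G contains the 3-clique {0, 2, 3}. A clique must lie in a single bag of any decomposition, so no decomposition can have width below 2. Combining the bounds, tw(G) = 2.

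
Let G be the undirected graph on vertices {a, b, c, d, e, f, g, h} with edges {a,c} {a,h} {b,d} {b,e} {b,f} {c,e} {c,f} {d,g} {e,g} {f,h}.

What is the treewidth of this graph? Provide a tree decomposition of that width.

Treewidth 2.
Bags: B1 = {b, d, g}  B2 = {b, e, g}  B3 = {b, e, f}  B4 = {c, e, f}  B5 = {c, f, h}  B6 = {a, c, h}
Tree: B1–B2, B2–B3, B3–B4, B4–B5, B5–B6

The largest bag has 3 vertices, giving width 2; this decomposition certifies tw(G) ≤ 2. The edges d–g–e–b–d form a cycle, so G is not a tree and its treewidth is at least 2. The upper and lower bounds meet at 2, so that is the treewidth.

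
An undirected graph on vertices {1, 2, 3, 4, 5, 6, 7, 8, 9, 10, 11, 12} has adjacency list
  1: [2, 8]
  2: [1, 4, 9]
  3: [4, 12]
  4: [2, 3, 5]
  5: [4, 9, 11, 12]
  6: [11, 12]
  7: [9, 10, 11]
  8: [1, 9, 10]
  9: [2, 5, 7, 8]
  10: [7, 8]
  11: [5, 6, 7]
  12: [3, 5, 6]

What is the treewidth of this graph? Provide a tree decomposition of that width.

Every bag has size at most 4, so the width is 4 − 1 = 3 and tw(G) ≤ 3. For the lower bound: the 4 vertex sets {3,6,12}, {4}, {5}, {2,7,9,11} are disjoint, each induces a connected subgraph, and every pair is joined by at least one edge of G. Contracting each set to a single vertex therefore yields K_{4} as a minor, and since treewidth is minor-monotone, tw(G) ≥ tw(K_{4}) = 3. Therefore the treewidth is 3.

Treewidth 3.
Bags: B1 = {3, 4, 6, 12}  B2 = {4, 5, 6, 12}  B3 = {4, 5, 6, 11}  B4 = {2, 4, 5, 11}  B5 = {2, 5, 9, 11}  B6 = {2, 7, 9, 11}  B7 = {1, 2, 7, 9}  B8 = {1, 7, 8, 9}  B9 = {1, 7, 8, 10}
Tree: B1–B2, B2–B3, B3–B4, B4–B5, B5–B6, B6–B7, B7–B8, B8–B9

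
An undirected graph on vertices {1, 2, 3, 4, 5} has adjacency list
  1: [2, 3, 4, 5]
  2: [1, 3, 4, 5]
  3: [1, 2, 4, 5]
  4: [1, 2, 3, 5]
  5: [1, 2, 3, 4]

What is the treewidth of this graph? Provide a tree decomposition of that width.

Treewidth 4.
One such decomposition:
Bags: B1 = {1, 2, 3, 4, 5}
Tree: (single bag)

With just one bag of size 5, the width is 5 − 1 = 4, so tw(G) ≤ 4. For the lower bound, the 5 vertices {1, 2, 3, 4, 5} are pairwise adjacent, and any tree decomposition puts a clique entirely inside one bag — forcing width ≥ 4. Combining the bounds, tw(G) = 4.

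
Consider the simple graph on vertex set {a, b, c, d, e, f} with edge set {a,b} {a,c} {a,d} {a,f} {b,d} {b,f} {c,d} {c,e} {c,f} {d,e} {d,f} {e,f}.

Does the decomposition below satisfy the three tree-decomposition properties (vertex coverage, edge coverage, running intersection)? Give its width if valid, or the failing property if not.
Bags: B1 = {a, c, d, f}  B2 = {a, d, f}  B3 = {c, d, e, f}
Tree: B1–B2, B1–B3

A tree decomposition must satisfy three properties: every vertex lies in some bag; for every edge, both endpoints lie together in some bag; and for every vertex, the bags containing it form a connected subtree. Here vertex b appears in no bag, so the decomposition is invalid.

No — vertex b appears in no bag.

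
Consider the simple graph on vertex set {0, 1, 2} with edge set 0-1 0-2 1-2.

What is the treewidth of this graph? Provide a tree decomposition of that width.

With just one bag of size 3, the width is 3 − 1 = 2, so tw(G) ≤ 2. Conversely, {0, 1, 2} is a clique of size 3, and the vertices of any clique must share a bag in every tree decomposition; so some bag has ≥ 3 vertices and tw(G) ≥ 2. The upper and lower bounds meet at 2, so that is the treewidth.

Treewidth 2.
Bags: B1 = {0, 1, 2}
Tree: (single bag)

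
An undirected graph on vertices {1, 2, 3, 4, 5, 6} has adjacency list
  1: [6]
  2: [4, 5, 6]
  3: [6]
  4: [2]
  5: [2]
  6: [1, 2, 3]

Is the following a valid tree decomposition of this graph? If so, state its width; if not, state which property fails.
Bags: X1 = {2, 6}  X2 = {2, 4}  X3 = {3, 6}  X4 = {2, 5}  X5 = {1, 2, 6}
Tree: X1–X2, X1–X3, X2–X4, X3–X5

No — bags containing vertex 2 are not connected in the tree.

A tree decomposition must satisfy three properties: every vertex lies in some bag; for every edge, both endpoints lie together in some bag; and for every vertex, the bags containing it form a connected subtree. Here bags containing vertex 2 are not connected in the tree, so the decomposition is invalid.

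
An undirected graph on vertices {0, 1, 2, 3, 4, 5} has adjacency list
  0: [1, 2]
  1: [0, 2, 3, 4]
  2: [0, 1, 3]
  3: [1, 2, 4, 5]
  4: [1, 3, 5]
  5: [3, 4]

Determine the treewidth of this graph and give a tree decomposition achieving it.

Treewidth 2.
One such decomposition:
Bags: B1 = {1, 2, 3}  B2 = {0, 1, 2}  B3 = {1, 3, 4}  B4 = {3, 4, 5}
Tree: B1–B2, B1–B3, B3–B4

Every bag has size at most 3, so the width is 3 − 1 = 2 and tw(G) ≤ 2. On the other hand G contains the 3-clique {0, 1, 2}. A clique must lie in a single bag of any decomposition, so no decomposition can have width below 2. Hence tw(G) = 2 exactly.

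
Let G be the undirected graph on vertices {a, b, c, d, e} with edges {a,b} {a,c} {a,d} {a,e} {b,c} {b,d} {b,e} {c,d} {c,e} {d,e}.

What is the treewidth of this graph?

A width-4 tree decomposition is:
Bags: B1 = {a, b, c, d, e}
Tree: (single bag)
With just one bag of size 5, the width is 5 − 1 = 4, so tw(G) ≤ 4. On the other hand G contains the 5-clique {a, b, c, d, e}. A clique must lie in a single bag of any decomposition, so no decomposition can have width below 4. Combining the bounds, tw(G) = 4.

4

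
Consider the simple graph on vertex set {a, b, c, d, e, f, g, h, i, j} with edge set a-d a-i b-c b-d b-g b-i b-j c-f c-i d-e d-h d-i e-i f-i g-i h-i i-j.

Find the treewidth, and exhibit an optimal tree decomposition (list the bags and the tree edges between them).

Treewidth 2.
One such decomposition:
Bags: B1 = {b, i, j}  B2 = {b, c, i}  B3 = {c, f, i}  B4 = {b, d, i}  B5 = {d, h, i}  B6 = {b, g, i}  B7 = {a, d, i}  B8 = {d, e, i}
Tree: B1–B2, B2–B3, B2–B4, B4–B5, B4–B6, B5–B7, B7–B8

Each bag holds 3 vertices, so the decomposition has width 2, which upper-bounds the treewidth. On the other hand G contains the 3-clique {d, e, i}. A clique must lie in a single bag of any decomposition, so no decomposition can have width below 2. Combining the bounds, tw(G) = 2.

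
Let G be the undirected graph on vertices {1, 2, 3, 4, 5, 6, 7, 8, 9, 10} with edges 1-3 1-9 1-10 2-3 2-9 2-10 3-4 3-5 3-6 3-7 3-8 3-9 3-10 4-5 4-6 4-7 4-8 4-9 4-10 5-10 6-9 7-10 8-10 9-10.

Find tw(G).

3

A width-3 tree decomposition is:
Bags: B1 = {2, 3, 9, 10}  B2 = {3, 4, 9, 10}  B3 = {3, 4, 5, 10}  B4 = {3, 4, 8, 10}  B5 = {1, 3, 9, 10}  B6 = {3, 4, 7, 10}  B7 = {3, 4, 6, 9}
Tree: B1–B2, B2–B3, B3–B4, B1–B5, B3–B6, B2–B7
Each bag holds 4 vertices, so the decomposition has width 3, which upper-bounds the treewidth. Conversely, {1, 3, 9, 10} is a clique of size 4, and the vertices of any clique must share a bag in every tree decomposition; so some bag has ≥ 4 vertices and tw(G) ≥ 3. The upper and lower bounds meet at 3, so that is the treewidth.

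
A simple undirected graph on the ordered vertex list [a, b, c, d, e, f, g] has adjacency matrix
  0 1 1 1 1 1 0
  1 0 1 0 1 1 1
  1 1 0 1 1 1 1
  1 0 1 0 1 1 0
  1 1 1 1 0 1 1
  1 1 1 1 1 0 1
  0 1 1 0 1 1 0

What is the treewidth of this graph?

4

A width-4 tree decomposition is:
Bags: B1 = {a, b, c, e, f}  B2 = {a, c, d, e, f}  B3 = {b, c, e, f, g}
Tree: B1–B2, B1–B3
The largest bag has 5 vertices, giving width 4; this decomposition certifies tw(G) ≤ 4. On the other hand G contains the 5-clique {b, c, e, f, g}. A clique must lie in a single bag of any decomposition, so no decomposition can have width below 4. The upper and lower bounds meet at 4, so that is the treewidth.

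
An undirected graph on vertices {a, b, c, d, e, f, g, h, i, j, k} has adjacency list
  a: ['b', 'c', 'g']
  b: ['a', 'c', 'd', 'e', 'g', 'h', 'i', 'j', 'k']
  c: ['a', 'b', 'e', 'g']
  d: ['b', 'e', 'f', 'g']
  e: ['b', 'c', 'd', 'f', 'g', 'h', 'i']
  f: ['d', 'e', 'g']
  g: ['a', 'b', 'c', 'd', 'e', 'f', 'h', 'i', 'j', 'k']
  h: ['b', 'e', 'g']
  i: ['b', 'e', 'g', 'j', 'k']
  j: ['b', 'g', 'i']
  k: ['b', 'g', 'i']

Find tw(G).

A width-3 tree decomposition is:
Bags: B1 = {b, c, e, g}  B2 = {b, e, g, i}  B3 = {b, d, e, g}  B4 = {a, b, c, g}  B5 = {b, g, i, k}  B6 = {b, g, i, j}  B7 = {d, e, f, g}  B8 = {b, e, g, h}
Tree: B1–B2, B1–B3, B1–B4, B2–B5, B2–B6, B3–B7, B1–B8
Each bag holds 4 vertices, so the decomposition has width 3, which upper-bounds the treewidth. For the lower bound, the 4 vertices {d, e, f, g} are pairwise adjacent, and any tree decomposition puts a clique entirely inside one bag — forcing width ≥ 3. Combining the bounds, tw(G) = 3.

3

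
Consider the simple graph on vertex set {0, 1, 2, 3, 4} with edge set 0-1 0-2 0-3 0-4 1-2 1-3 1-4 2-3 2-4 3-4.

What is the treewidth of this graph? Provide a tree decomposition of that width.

A single bag containing all 5 vertices is trivially a valid decomposition of width 4. For the lower bound, the 5 vertices {0, 1, 2, 3, 4} are pairwise adjacent, and any tree decomposition puts a clique entirely inside one bag — forcing width ≥ 4. The upper and lower bounds meet at 4, so that is the treewidth.

Treewidth 4.
Bags: B1 = {0, 1, 2, 3, 4}
Tree: (single bag)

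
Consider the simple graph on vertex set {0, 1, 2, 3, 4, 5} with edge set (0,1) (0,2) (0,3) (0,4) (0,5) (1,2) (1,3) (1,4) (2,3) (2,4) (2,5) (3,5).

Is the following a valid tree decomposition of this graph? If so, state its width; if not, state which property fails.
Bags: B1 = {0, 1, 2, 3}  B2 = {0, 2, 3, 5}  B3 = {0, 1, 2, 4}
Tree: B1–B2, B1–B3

Every vertex of G appears in some bag (union = {0, 1, 2, 3, 4, 5}); every edge is covered by a bag; and for each vertex v the set of bags containing v is connected in the bag tree. The decomposition is therefore valid. The largest bag has 4 vertices, so the width is 3.

Yes; width 3.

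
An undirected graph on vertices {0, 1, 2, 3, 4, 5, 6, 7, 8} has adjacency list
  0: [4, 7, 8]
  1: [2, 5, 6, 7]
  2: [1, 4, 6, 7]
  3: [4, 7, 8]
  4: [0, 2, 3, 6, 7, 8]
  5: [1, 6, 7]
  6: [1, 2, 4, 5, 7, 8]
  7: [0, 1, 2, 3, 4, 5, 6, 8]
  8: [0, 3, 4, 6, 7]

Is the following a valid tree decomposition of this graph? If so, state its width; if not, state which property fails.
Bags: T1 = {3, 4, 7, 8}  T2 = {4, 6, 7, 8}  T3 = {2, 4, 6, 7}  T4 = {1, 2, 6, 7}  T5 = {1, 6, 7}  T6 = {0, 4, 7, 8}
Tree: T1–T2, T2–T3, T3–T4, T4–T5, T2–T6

No — vertex 5 appears in no bag.

A tree decomposition must satisfy three properties: every vertex lies in some bag; for every edge, both endpoints lie together in some bag; and for every vertex, the bags containing it form a connected subtree. Here vertex 5 appears in no bag, so the decomposition is invalid.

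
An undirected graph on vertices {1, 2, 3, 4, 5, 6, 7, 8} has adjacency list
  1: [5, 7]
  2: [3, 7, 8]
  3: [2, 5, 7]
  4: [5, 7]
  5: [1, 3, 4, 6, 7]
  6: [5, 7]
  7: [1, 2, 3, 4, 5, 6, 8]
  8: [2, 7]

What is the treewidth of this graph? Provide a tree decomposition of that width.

Treewidth 2.
Bags: B1 = {5, 6, 7}  B2 = {3, 5, 7}  B3 = {2, 3, 7}  B4 = {1, 5, 7}  B5 = {4, 5, 7}  B6 = {2, 7, 8}
Tree: B1–B2, B2–B3, B1–B4, B4–B5, B3–B6

Every bag has size at most 3, so the width is 3 − 1 = 2 and tw(G) ≤ 2. For the lower bound, the 3 vertices {2, 7, 8} are pairwise adjacent, and any tree decomposition puts a clique entirely inside one bag — forcing width ≥ 2. Combining the bounds, tw(G) = 2.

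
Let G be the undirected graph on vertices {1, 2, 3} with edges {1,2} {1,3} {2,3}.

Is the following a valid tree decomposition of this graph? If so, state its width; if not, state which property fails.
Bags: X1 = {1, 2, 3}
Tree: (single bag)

Vertex coverage: the bags together contain {1, 2, 3}, the full vertex set. Edge coverage: each edge of G has both endpoints in at least one bag. Running intersection: for every vertex, the bags containing it form a connected subtree. All three properties hold, so this is a valid tree decomposition of width max|bag| − 1 = 2, and hence tw(G) ≤ 2.

Yes; width 2.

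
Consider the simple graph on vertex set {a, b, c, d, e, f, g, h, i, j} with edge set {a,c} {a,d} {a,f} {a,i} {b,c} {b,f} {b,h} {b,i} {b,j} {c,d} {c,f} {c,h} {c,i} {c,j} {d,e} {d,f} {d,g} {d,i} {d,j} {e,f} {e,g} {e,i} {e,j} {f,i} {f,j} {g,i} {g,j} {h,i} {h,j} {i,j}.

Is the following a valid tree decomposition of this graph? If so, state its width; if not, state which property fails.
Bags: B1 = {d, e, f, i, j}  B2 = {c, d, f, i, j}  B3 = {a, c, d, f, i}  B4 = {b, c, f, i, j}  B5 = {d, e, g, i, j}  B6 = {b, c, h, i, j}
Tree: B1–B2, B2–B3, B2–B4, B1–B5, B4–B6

Yes; width 4.

Checking the three conditions: (i) the bags cover all of {a, b, c, d, e, f, g, h, i, j}; (ii) for each edge, some bag contains both endpoints; (iii) the bags containing any fixed vertex form a subtree. All hold, so the decomposition is valid with width 5 − 1 = 4.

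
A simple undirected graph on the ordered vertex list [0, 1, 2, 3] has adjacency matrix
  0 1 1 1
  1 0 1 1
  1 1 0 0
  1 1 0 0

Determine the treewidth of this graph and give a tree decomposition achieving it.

Each bag holds 3 vertices, so the decomposition has width 2, which upper-bounds the treewidth. On the other hand G contains the 3-clique {0, 1, 2}. A clique must lie in a single bag of any decomposition, so no decomposition can have width below 2. Combining the bounds, tw(G) = 2.

Treewidth 2.
One such decomposition:
Bags: B1 = {0, 1, 2}  B2 = {0, 1, 3}
Tree: B1–B2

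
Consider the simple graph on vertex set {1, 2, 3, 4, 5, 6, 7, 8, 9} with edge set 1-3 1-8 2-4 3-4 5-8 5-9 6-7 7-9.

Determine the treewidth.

A width-1 tree decomposition is:
Bags: B1 = {6, 7}  B2 = {7, 9}  B3 = {5, 9}  B4 = {5, 8}  B5 = {1, 8}  B6 = {1, 3}  B7 = {3, 4}  B8 = {2, 4}
Tree: B1–B2, B2–B3, B3–B4, B4–B5, B5–B6, B6–B7, B7–B8
Each bag holds 2 vertices, so the decomposition has width 1, which upper-bounds the treewidth. Any graph with an edge has treewidth ≥ 1, and G has the edge 6–7. The upper and lower bounds meet at 1, so that is the treewidth.

1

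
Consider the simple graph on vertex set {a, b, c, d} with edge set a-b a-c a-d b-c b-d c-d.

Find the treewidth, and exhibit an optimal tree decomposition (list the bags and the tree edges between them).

Treewidth 3.
One such decomposition:
Bags: B1 = {a, b, c, d}
Tree: (single bag)

With just one bag of size 4, the width is 4 − 1 = 3, so tw(G) ≤ 3. On the other hand G contains the 4-clique {a, b, c, d}. A clique must lie in a single bag of any decomposition, so no decomposition can have width below 3. The upper and lower bounds meet at 3, so that is the treewidth.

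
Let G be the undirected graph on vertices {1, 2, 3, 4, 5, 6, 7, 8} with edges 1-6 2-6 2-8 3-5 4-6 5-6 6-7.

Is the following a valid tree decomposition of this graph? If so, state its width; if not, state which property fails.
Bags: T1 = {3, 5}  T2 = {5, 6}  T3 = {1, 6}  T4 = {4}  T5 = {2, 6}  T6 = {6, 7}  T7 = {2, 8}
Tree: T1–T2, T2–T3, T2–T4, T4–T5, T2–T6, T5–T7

A tree decomposition must satisfy three properties: every vertex lies in some bag; for every edge, both endpoints lie together in some bag; and for every vertex, the bags containing it form a connected subtree. Here edge (6,4) lies in no bag, so the decomposition is invalid.

No — edge (6,4) lies in no bag.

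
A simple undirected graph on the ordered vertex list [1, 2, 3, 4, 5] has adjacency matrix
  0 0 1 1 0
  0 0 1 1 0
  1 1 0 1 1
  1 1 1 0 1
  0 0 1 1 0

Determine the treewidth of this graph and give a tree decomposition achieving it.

Every bag has size at most 3, so the width is 3 − 1 = 2 and tw(G) ≤ 2. On the other hand G contains the 3-clique {1, 3, 4}. A clique must lie in a single bag of any decomposition, so no decomposition can have width below 2. Hence tw(G) = 2 exactly.

Treewidth 2.
One such decomposition:
Bags: B1 = {1, 3, 4}  B2 = {2, 3, 4}  B3 = {3, 4, 5}
Tree: B1–B2, B1–B3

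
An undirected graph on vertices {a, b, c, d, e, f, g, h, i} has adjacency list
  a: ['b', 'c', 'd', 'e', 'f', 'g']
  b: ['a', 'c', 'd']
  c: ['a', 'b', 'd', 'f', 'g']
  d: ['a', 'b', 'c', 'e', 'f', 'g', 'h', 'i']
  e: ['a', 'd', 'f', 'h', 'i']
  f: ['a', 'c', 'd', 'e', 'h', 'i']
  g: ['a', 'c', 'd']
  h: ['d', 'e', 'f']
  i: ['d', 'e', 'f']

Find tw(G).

A width-3 tree decomposition is:
Bags: B1 = {a, c, d, g}  B2 = {a, c, d, f}  B3 = {a, d, e, f}  B4 = {d, e, f, i}  B5 = {d, e, f, h}  B6 = {a, b, c, d}
Tree: B1–B2, B2–B3, B3–B4, B3–B5, B2–B6
Every bag has size at most 4, so the width is 4 − 1 = 3 and tw(G) ≤ 3. Conversely, {a, c, d, g} is a clique of size 4, and the vertices of any clique must share a bag in every tree decomposition; so some bag has ≥ 4 vertices and tw(G) ≥ 3. Hence tw(G) = 3 exactly.

3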